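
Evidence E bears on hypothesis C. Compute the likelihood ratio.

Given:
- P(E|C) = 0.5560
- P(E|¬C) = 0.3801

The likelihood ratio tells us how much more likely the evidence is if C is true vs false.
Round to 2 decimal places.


Likelihood Ratio (LR) = P(E|C) / P(E|¬C)

LR = 0.5560 / 0.3801
   = 1.46

The evidence is 1.46 times more likely if C is true than if C is false.
LR > 1, so observing E raises the odds in favor of C.


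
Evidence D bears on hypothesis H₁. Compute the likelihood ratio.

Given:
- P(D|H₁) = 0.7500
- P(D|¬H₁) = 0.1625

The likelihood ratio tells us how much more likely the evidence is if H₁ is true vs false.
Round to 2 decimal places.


Likelihood Ratio (LR) = P(D|H₁) / P(D|¬H₁)

LR = 0.7500 / 0.1625
   = 4.62

The evidence is 4.62 times more likely if H₁ is true than if H₁ is false.
Because LR exceeds 1, D is evidence for H₁.


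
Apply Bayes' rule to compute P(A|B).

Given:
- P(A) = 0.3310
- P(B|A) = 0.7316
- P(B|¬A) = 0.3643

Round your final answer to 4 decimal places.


Bayes' theorem: P(A|B) = P(B|A) × P(A) / P(B)

Step 1: Calculate P(B) using law of total probability
P(B) = P(B|A)P(A) + P(B|¬A)P(¬A)
     = 0.7316 × 0.3310 + 0.3643 × 0.6690
     = 0.24215960 + 0.24371670
     = 0.48587630

Step 2: Apply Bayes' theorem
P(A|B) = P(B|A) × P(A) / P(B)
       = 0.24215960 / 0.48587630
       = 0.4984


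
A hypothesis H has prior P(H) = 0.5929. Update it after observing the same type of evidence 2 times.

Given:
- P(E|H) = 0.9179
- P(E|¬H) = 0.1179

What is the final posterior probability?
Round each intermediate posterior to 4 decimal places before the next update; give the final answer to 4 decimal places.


Sequential Bayesian updating:

Initial prior: P(H) = 0.5929

Update 1:
  P(E) = 0.9179 × 0.5929 + 0.1179 × 0.4071 = 0.54422291 + 0.04799709 = 0.59222000
  P(H|E) = 0.54422291 / 0.59222000 = 0.9190

Update 2:
  P(E) = 0.9179 × 0.9190 + 0.1179 × 0.0810 = 0.84355010 + 0.00954990 = 0.85310000
  P(H|E) = 0.84355010 / 0.85310000 = 0.9888

Final posterior: 0.9888


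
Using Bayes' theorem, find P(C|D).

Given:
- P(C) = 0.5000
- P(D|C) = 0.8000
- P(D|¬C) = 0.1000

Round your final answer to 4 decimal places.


Bayes' theorem: P(C|D) = P(D|C) × P(C) / P(D)

Step 1: Calculate P(D) using law of total probability
P(D) = P(D|C)P(C) + P(D|¬C)P(¬C)
     = 0.8000 × 0.5000 + 0.1000 × 0.5000
     = 0.40000000 + 0.05000000
     = 0.45000000

Step 2: Apply Bayes' theorem
P(C|D) = P(D|C) × P(C) / P(D)
       = 0.40000000 / 0.45000000
       = 0.8889


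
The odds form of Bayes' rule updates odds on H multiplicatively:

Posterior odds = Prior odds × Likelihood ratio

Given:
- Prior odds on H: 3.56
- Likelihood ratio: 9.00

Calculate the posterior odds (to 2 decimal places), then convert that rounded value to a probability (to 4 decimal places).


Step 1: Calculate posterior odds
Posterior odds = Prior odds × LR
               = 3.56 × 9.00
               = 32.04

Step 2: Convert to probability
P(H|E) = Posterior odds / (1 + Posterior odds)
       = 32.04 / (1 + 32.04)
       = 32.04 / 33.04
       = 0.9697

The evidence increased P(H) from 0.7807 to 0.9697.


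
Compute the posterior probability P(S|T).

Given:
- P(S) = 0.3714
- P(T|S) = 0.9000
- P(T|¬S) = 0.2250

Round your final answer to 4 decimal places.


Bayes' theorem: P(S|T) = P(T|S) × P(S) / P(T)

Step 1: Calculate P(T) using law of total probability
P(T) = P(T|S)P(S) + P(T|¬S)P(¬S)
     = 0.9000 × 0.3714 + 0.2250 × 0.6286
     = 0.33426000 + 0.14143500
     = 0.47569500

Step 2: Apply Bayes' theorem
P(S|T) = P(T|S) × P(S) / P(T)
       = 0.33426000 / 0.47569500
       = 0.7027


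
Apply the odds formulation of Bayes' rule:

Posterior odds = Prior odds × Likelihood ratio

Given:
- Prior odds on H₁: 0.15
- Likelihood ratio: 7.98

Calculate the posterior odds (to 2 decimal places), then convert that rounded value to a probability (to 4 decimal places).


Step 1: Calculate posterior odds
Posterior odds = Prior odds × LR
               = 0.15 × 7.98
               = 1.20

Step 2: Convert to probability
P(H₁|E) = Posterior odds / (1 + Posterior odds)
       = 1.20 / (1 + 1.20)
       = 1.20 / 2.20
       = 0.5455

The evidence increased P(H₁) from 0.1304 to 0.5455.


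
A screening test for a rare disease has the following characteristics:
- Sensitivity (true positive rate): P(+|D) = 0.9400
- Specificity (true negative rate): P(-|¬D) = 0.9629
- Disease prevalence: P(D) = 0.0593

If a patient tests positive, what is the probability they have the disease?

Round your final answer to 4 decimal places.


Let D = has disease, + = positive test

Given:
- P(D) = 0.0593 (prevalence)
- P(+|D) = 0.9400 (sensitivity)
- P(-|¬D) = 0.9629 (specificity)
- P(+|¬D) = 0.0371 (false positive rate = 1 - specificity)

Step 1: Find P(+)
P(+) = P(+|D)P(D) + P(+|¬D)P(¬D)
     = 0.9400 × 0.0593 + 0.0371 × 0.9407
     = 0.05574200 + 0.03489997
     = 0.09064197

Step 2: Apply Bayes' theorem for P(D|+)
P(D|+) = P(+|D)P(D) / P(+)
       = 0.05574200 / 0.09064197
       = 0.6150


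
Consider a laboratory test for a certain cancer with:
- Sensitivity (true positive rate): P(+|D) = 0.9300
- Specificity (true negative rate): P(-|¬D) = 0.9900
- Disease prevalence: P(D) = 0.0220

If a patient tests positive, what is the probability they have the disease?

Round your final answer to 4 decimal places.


Let D = has disease, + = positive test

Given:
- P(D) = 0.0220 (prevalence)
- P(+|D) = 0.9300 (sensitivity)
- P(-|¬D) = 0.9900 (specificity)
- P(+|¬D) = 0.0100 (false positive rate = 1 - specificity)

Step 1: Find P(+)
P(+) = P(+|D)P(D) + P(+|¬D)P(¬D)
     = 0.9300 × 0.0220 + 0.0100 × 0.9780
     = 0.02046000 + 0.00978000
     = 0.03024000

Step 2: Apply Bayes' theorem for P(D|+)
P(D|+) = P(+|D)P(D) / P(+)
       = 0.02046000 / 0.03024000
       = 0.6766


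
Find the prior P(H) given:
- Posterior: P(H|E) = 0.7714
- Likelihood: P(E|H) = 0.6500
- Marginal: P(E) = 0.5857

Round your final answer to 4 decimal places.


From Bayes' theorem: P(H|E) = P(E|H) × P(H) / P(E)

Rearranging for P(H):
P(H) = P(H|E) × P(E) / P(E|H)
     = 0.7714 × 0.5857 / 0.6500
     = 0.45180898 / 0.6500
     = 0.6951


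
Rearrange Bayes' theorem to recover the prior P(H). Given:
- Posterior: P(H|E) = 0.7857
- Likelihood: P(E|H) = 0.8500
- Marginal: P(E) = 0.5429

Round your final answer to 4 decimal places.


From Bayes' theorem: P(H|E) = P(E|H) × P(H) / P(E)

Rearranging for P(H):
P(H) = P(H|E) × P(E) / P(E|H)
     = 0.7857 × 0.5429 / 0.8500
     = 0.42655653 / 0.8500
     = 0.5018


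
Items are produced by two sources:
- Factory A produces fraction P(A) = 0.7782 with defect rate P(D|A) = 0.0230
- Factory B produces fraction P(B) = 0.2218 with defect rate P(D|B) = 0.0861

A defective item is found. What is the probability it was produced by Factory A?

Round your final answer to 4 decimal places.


Let A = from Factory A, D = defective

Given:
- P(A) = 0.7782, P(B) = 0.2218
- P(D|A) = 0.0230, P(D|B) = 0.0861

Step 1: Find P(D)
P(D) = P(D|A)P(A) + P(D|B)P(B)
     = 0.0230 × 0.7782 + 0.0861 × 0.2218
     = 0.01789860 + 0.01909698
     = 0.03699558

Step 2: Apply Bayes' theorem
P(A|D) = P(D|A)P(A) / P(D)
       = 0.01789860 / 0.03699558
       = 0.4838


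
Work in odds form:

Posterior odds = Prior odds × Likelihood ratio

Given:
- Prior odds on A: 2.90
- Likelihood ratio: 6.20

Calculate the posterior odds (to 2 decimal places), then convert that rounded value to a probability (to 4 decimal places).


Step 1: Calculate posterior odds
Posterior odds = Prior odds × LR
               = 2.90 × 6.20
               = 17.98

Step 2: Convert to probability
P(A|E) = Posterior odds / (1 + Posterior odds)
       = 17.98 / (1 + 17.98)
       = 17.98 / 18.98
       = 0.9473

The evidence increased P(A) from 0.7436 to 0.9473.


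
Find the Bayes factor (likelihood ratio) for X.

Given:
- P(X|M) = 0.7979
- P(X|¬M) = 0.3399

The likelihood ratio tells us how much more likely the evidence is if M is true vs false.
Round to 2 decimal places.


Likelihood Ratio (LR) = P(X|M) / P(X|¬M)

LR = 0.7979 / 0.3399
   = 2.35

The evidence is 2.35 times more likely if M is true than if M is false.
Since LR > 1, the evidence supports M over ¬M.


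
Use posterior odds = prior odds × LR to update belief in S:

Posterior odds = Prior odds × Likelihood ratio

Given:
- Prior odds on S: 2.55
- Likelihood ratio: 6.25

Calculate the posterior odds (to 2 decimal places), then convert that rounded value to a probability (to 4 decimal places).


Step 1: Calculate posterior odds
Posterior odds = Prior odds × LR
               = 2.55 × 6.25
               = 15.94

Step 2: Convert to probability
P(S|E) = Posterior odds / (1 + Posterior odds)
       = 15.94 / (1 + 15.94)
       = 15.94 / 16.94
       = 0.9410

The evidence increased P(S) from 0.7183 to 0.9410.


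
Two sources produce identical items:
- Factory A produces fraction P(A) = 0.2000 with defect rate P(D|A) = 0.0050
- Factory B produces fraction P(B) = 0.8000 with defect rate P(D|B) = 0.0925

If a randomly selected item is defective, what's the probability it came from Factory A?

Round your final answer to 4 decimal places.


Let A = from Factory A, D = defective

Given:
- P(A) = 0.2000, P(B) = 0.8000
- P(D|A) = 0.0050, P(D|B) = 0.0925

Step 1: Find P(D)
P(D) = P(D|A)P(A) + P(D|B)P(B)
     = 0.0050 × 0.2000 + 0.0925 × 0.8000
     = 0.00100000 + 0.07400000
     = 0.07500000

Step 2: Apply Bayes' theorem
P(A|D) = P(D|A)P(A) / P(D)
       = 0.00100000 / 0.07500000
       = 0.0133


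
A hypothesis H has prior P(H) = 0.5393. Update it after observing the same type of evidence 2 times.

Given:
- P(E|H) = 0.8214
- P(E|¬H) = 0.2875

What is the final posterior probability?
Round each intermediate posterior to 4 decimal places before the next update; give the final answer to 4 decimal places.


Sequential Bayesian updating:

Initial prior: P(H) = 0.5393

Update 1:
  P(E) = 0.8214 × 0.5393 + 0.2875 × 0.4607 = 0.44298102 + 0.13245125 = 0.57543227
  P(H|E) = 0.44298102 / 0.57543227 = 0.7698

Update 2:
  P(E) = 0.8214 × 0.7698 + 0.2875 × 0.2302 = 0.63231372 + 0.06618250 = 0.69849622
  P(H|E) = 0.63231372 / 0.69849622 = 0.9053

Final posterior: 0.9053


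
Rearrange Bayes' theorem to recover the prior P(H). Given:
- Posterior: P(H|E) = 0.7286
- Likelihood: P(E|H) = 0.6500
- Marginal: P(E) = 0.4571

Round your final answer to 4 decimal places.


From Bayes' theorem: P(H|E) = P(E|H) × P(H) / P(E)

Rearranging for P(H):
P(H) = P(H|E) × P(E) / P(E|H)
     = 0.7286 × 0.4571 / 0.6500
     = 0.33304306 / 0.6500
     = 0.5124


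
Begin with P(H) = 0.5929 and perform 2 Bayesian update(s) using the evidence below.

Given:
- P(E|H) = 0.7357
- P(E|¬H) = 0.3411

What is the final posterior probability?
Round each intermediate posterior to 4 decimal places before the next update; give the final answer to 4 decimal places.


Sequential Bayesian updating:

Initial prior: P(H) = 0.5929

Update 1:
  P(E) = 0.7357 × 0.5929 + 0.3411 × 0.4071 = 0.43619653 + 0.13886181 = 0.57505834
  P(H|E) = 0.43619653 / 0.57505834 = 0.7585

Update 2:
  P(E) = 0.7357 × 0.7585 + 0.3411 × 0.2415 = 0.55802845 + 0.08237565 = 0.64040410
  P(H|E) = 0.55802845 / 0.64040410 = 0.8714

Final posterior: 0.8714


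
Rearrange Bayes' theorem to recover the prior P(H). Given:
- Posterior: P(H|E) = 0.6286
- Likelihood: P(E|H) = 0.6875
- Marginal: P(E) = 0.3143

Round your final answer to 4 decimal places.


From Bayes' theorem: P(H|E) = P(E|H) × P(H) / P(E)

Rearranging for P(H):
P(H) = P(H|E) × P(E) / P(E|H)
     = 0.6286 × 0.3143 / 0.6875
     = 0.19756898 / 0.6875
     = 0.2874


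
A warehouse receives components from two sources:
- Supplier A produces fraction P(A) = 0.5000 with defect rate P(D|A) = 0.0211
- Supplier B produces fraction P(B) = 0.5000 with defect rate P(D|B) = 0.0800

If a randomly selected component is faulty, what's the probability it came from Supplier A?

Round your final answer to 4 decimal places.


Let A = from Supplier A, D = faulty

Given:
- P(A) = 0.5000, P(B) = 0.5000
- P(D|A) = 0.0211, P(D|B) = 0.0800

Step 1: Find P(D)
P(D) = P(D|A)P(A) + P(D|B)P(B)
     = 0.0211 × 0.5000 + 0.0800 × 0.5000
     = 0.01055000 + 0.04000000
     = 0.05055000

Step 2: Apply Bayes' theorem
P(A|D) = P(D|A)P(A) / P(D)
       = 0.01055000 / 0.05055000
       = 0.2087


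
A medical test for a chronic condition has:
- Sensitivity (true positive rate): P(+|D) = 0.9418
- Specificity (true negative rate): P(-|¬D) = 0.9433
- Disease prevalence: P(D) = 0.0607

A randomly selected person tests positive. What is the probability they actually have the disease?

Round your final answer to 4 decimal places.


Let D = has disease, + = positive test

Given:
- P(D) = 0.0607 (prevalence)
- P(+|D) = 0.9418 (sensitivity)
- P(-|¬D) = 0.9433 (specificity)
- P(+|¬D) = 0.0567 (false positive rate = 1 - specificity)

Step 1: Find P(+)
P(+) = P(+|D)P(D) + P(+|¬D)P(¬D)
     = 0.9418 × 0.0607 + 0.0567 × 0.9393
     = 0.05716726 + 0.05325831
     = 0.11042557

Step 2: Apply Bayes' theorem for P(D|+)
P(D|+) = P(+|D)P(D) / P(+)
       = 0.05716726 / 0.11042557
       = 0.5177


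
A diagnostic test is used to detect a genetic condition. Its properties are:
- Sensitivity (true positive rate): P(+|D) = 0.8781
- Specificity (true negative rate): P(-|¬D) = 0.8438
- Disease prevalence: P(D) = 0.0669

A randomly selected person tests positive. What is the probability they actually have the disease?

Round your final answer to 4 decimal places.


Let D = has disease, + = positive test

Given:
- P(D) = 0.0669 (prevalence)
- P(+|D) = 0.8781 (sensitivity)
- P(-|¬D) = 0.8438 (specificity)
- P(+|¬D) = 0.1562 (false positive rate = 1 - specificity)

Step 1: Find P(+)
P(+) = P(+|D)P(D) + P(+|¬D)P(¬D)
     = 0.8781 × 0.0669 + 0.1562 × 0.9331
     = 0.05874489 + 0.14575022
     = 0.20449511

Step 2: Apply Bayes' theorem for P(D|+)
P(D|+) = P(+|D)P(D) / P(+)
       = 0.05874489 / 0.20449511
       = 0.2873


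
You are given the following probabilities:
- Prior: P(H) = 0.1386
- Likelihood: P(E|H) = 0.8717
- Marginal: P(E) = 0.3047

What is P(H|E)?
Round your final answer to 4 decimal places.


Using Bayes' theorem:

P(H|E) = P(E|H) × P(H) / P(E)
       = 0.8717 × 0.1386 / 0.3047
       = 0.12081762 / 0.3047
       = 0.3965

The evidence strengthens our belief in H.
Prior: 0.1386 → Posterior: 0.3965


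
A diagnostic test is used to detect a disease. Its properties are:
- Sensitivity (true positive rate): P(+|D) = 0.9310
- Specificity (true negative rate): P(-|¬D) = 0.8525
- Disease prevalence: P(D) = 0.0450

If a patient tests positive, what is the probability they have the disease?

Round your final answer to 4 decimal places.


Let D = has disease, + = positive test

Given:
- P(D) = 0.0450 (prevalence)
- P(+|D) = 0.9310 (sensitivity)
- P(-|¬D) = 0.8525 (specificity)
- P(+|¬D) = 0.1475 (false positive rate = 1 - specificity)

Step 1: Find P(+)
P(+) = P(+|D)P(D) + P(+|¬D)P(¬D)
     = 0.9310 × 0.0450 + 0.1475 × 0.9550
     = 0.04189500 + 0.14086250
     = 0.18275750

Step 2: Apply Bayes' theorem for P(D|+)
P(D|+) = P(+|D)P(D) / P(+)
       = 0.04189500 / 0.18275750
       = 0.2292


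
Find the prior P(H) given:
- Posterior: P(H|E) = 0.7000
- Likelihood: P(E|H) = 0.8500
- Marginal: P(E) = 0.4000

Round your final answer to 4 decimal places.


From Bayes' theorem: P(H|E) = P(E|H) × P(H) / P(E)

Rearranging for P(H):
P(H) = P(H|E) × P(E) / P(E|H)
     = 0.7000 × 0.4000 / 0.8500
     = 0.28000000 / 0.8500
     = 0.3294


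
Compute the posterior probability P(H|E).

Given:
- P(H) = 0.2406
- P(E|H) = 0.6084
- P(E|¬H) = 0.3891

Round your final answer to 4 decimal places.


Bayes' theorem: P(H|E) = P(E|H) × P(H) / P(E)

Step 1: Calculate P(E) using law of total probability
P(E) = P(E|H)P(H) + P(E|¬H)P(¬H)
     = 0.6084 × 0.2406 + 0.3891 × 0.7594
     = 0.14638104 + 0.29548254
     = 0.44186358

Step 2: Apply Bayes' theorem
P(H|E) = P(E|H) × P(H) / P(E)
       = 0.14638104 / 0.44186358
       = 0.3313


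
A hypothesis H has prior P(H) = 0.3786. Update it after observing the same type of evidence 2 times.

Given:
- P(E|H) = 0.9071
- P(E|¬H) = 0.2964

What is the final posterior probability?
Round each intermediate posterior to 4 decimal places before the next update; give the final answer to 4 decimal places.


Sequential Bayesian updating:

Initial prior: P(H) = 0.3786

Update 1:
  P(E) = 0.9071 × 0.3786 + 0.2964 × 0.6214 = 0.34342806 + 0.18418296 = 0.52761102
  P(H|E) = 0.34342806 / 0.52761102 = 0.6509

Update 2:
  P(E) = 0.9071 × 0.6509 + 0.2964 × 0.3491 = 0.59043139 + 0.10347324 = 0.69390463
  P(H|E) = 0.59043139 / 0.69390463 = 0.8509

Final posterior: 0.8509


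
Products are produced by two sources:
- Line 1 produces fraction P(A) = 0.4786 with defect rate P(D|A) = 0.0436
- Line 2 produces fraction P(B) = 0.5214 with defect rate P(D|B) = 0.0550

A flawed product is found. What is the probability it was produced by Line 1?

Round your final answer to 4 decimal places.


Let A = from Line 1, D = flawed

Given:
- P(A) = 0.4786, P(B) = 0.5214
- P(D|A) = 0.0436, P(D|B) = 0.0550

Step 1: Find P(D)
P(D) = P(D|A)P(A) + P(D|B)P(B)
     = 0.0436 × 0.4786 + 0.0550 × 0.5214
     = 0.02086696 + 0.02867700
     = 0.04954396

Step 2: Apply Bayes' theorem
P(A|D) = P(D|A)P(A) / P(D)
       = 0.02086696 / 0.04954396
       = 0.4212


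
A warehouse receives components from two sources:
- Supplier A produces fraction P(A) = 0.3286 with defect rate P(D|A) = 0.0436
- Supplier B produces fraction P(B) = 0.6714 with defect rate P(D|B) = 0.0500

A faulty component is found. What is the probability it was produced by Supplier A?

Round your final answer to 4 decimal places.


Let A = from Supplier A, D = faulty

Given:
- P(A) = 0.3286, P(B) = 0.6714
- P(D|A) = 0.0436, P(D|B) = 0.0500

Step 1: Find P(D)
P(D) = P(D|A)P(A) + P(D|B)P(B)
     = 0.0436 × 0.3286 + 0.0500 × 0.6714
     = 0.01432696 + 0.03357000
     = 0.04789696

Step 2: Apply Bayes' theorem
P(A|D) = P(D|A)P(A) / P(D)
       = 0.01432696 / 0.04789696
       = 0.2991


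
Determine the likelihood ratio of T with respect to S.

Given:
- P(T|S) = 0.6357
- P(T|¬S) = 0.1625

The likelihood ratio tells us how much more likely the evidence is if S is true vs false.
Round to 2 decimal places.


Likelihood Ratio (LR) = P(T|S) / P(T|¬S)

LR = 0.6357 / 0.1625
   = 3.91

The evidence is 3.91 times more likely if S is true than if S is false.
Because LR exceeds 1, T is evidence for S.


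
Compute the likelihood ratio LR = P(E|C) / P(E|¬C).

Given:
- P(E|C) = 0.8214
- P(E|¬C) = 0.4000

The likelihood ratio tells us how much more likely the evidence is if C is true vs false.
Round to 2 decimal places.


Likelihood Ratio (LR) = P(E|C) / P(E|¬C)

LR = 0.8214 / 0.4000
   = 2.05

The evidence is 2.05 times more likely if C is true than if C is false.
Since LR > 1, the evidence supports C over ¬C.


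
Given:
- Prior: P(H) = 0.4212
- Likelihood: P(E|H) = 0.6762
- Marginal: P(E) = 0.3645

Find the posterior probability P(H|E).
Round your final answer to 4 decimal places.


Using Bayes' theorem:

P(H|E) = P(E|H) × P(H) / P(E)
       = 0.6762 × 0.4212 / 0.3645
       = 0.28481544 / 0.3645
       = 0.7814

The evidence strengthens our belief in H.
Prior: 0.4212 → Posterior: 0.7814


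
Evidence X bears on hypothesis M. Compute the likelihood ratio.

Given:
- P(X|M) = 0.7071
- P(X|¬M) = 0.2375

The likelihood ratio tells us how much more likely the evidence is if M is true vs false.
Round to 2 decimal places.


Likelihood Ratio (LR) = P(X|M) / P(X|¬M)

LR = 0.7071 / 0.2375
   = 2.98

The evidence is 2.98 times more likely if M is true than if M is false.
Since LR > 1, the evidence supports M over ¬M.


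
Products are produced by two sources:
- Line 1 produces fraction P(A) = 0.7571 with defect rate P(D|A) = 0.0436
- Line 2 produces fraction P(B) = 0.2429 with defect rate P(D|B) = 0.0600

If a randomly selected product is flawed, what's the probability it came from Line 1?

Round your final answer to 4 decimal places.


Let A = from Line 1, D = flawed

Given:
- P(A) = 0.7571, P(B) = 0.2429
- P(D|A) = 0.0436, P(D|B) = 0.0600

Step 1: Find P(D)
P(D) = P(D|A)P(A) + P(D|B)P(B)
     = 0.0436 × 0.7571 + 0.0600 × 0.2429
     = 0.03300956 + 0.01457400
     = 0.04758356

Step 2: Apply Bayes' theorem
P(A|D) = P(D|A)P(A) / P(D)
       = 0.03300956 / 0.04758356
       = 0.6937


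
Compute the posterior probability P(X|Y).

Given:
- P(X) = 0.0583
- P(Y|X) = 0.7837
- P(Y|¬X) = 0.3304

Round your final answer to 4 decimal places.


Bayes' theorem: P(X|Y) = P(Y|X) × P(X) / P(Y)

Step 1: Calculate P(Y) using law of total probability
P(Y) = P(Y|X)P(X) + P(Y|¬X)P(¬X)
     = 0.7837 × 0.0583 + 0.3304 × 0.9417
     = 0.04568971 + 0.31113768
     = 0.35682739

Step 2: Apply Bayes' theorem
P(X|Y) = P(Y|X) × P(X) / P(Y)
       = 0.04568971 / 0.35682739
       = 0.1280


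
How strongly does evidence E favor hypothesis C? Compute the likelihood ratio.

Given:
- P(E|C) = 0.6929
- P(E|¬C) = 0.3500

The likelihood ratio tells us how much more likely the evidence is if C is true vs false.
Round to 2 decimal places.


Likelihood Ratio (LR) = P(E|C) / P(E|¬C)

LR = 0.6929 / 0.3500
   = 1.98

The evidence is 1.98 times more likely if C is true than if C is false.
LR > 1, so observing E raises the odds in favor of C.


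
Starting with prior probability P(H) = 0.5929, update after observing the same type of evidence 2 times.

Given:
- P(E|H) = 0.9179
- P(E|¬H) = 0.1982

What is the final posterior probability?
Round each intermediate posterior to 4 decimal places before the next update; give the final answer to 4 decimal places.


Sequential Bayesian updating:

Initial prior: P(H) = 0.5929

Update 1:
  P(E) = 0.9179 × 0.5929 + 0.1982 × 0.4071 = 0.54422291 + 0.08068722 = 0.62491013
  P(H|E) = 0.54422291 / 0.62491013 = 0.8709

Update 2:
  P(E) = 0.9179 × 0.8709 + 0.1982 × 0.1291 = 0.79939911 + 0.02558762 = 0.82498673
  P(H|E) = 0.79939911 / 0.82498673 = 0.9690

Final posterior: 0.9690


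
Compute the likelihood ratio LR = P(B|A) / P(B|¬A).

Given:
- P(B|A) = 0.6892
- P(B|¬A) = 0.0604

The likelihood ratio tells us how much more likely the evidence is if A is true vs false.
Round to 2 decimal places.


Likelihood Ratio (LR) = P(B|A) / P(B|¬A)

LR = 0.6892 / 0.0604
   = 11.41

The evidence is 11.41 times more likely if A is true than if A is false.
LR > 1, so observing B raises the odds in favor of A.


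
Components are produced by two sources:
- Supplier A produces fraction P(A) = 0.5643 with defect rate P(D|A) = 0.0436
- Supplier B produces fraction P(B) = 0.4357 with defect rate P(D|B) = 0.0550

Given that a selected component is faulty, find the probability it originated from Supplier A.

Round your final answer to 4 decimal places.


Let A = from Supplier A, D = faulty

Given:
- P(A) = 0.5643, P(B) = 0.4357
- P(D|A) = 0.0436, P(D|B) = 0.0550

Step 1: Find P(D)
P(D) = P(D|A)P(A) + P(D|B)P(B)
     = 0.0436 × 0.5643 + 0.0550 × 0.4357
     = 0.02460348 + 0.02396350
     = 0.04856698

Step 2: Apply Bayes' theorem
P(A|D) = P(D|A)P(A) / P(D)
       = 0.02460348 / 0.04856698
       = 0.5066


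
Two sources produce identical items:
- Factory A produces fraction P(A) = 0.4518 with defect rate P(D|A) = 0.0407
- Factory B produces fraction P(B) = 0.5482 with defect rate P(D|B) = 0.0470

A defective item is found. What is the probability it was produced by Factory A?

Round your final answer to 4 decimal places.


Let A = from Factory A, D = defective

Given:
- P(A) = 0.4518, P(B) = 0.5482
- P(D|A) = 0.0407, P(D|B) = 0.0470

Step 1: Find P(D)
P(D) = P(D|A)P(A) + P(D|B)P(B)
     = 0.0407 × 0.4518 + 0.0470 × 0.5482
     = 0.01838826 + 0.02576540
     = 0.04415366

Step 2: Apply Bayes' theorem
P(A|D) = P(D|A)P(A) / P(D)
       = 0.01838826 / 0.04415366
       = 0.4165


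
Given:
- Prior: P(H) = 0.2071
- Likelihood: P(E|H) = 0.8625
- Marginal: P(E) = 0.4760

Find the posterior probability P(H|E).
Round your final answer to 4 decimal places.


Using Bayes' theorem:

P(H|E) = P(E|H) × P(H) / P(E)
       = 0.8625 × 0.2071 / 0.4760
       = 0.17862375 / 0.4760
       = 0.3753

The evidence strengthens our belief in H.
Prior: 0.2071 → Posterior: 0.3753


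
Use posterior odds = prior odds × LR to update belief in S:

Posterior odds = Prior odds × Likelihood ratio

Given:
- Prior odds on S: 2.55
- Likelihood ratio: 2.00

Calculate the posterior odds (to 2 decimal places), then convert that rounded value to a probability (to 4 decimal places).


Step 1: Calculate posterior odds
Posterior odds = Prior odds × LR
               = 2.55 × 2.00
               = 5.10

Step 2: Convert to probability
P(S|E) = Posterior odds / (1 + Posterior odds)
       = 5.10 / (1 + 5.10)
       = 5.10 / 6.10
       = 0.8361

The evidence increased P(S) from 0.7183 to 0.8361.


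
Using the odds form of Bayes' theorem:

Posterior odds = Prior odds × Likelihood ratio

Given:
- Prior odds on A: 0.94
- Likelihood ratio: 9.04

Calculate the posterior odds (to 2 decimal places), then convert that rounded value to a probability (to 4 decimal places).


Step 1: Calculate posterior odds
Posterior odds = Prior odds × LR
               = 0.94 × 9.04
               = 8.50

Step 2: Convert to probability
P(A|E) = Posterior odds / (1 + Posterior odds)
       = 8.50 / (1 + 8.50)
       = 8.50 / 9.50
       = 0.8947

The evidence increased P(A) from 0.4845 to 0.8947.


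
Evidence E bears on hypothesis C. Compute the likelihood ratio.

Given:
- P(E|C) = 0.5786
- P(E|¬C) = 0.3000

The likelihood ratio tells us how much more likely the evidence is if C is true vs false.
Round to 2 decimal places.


Likelihood Ratio (LR) = P(E|C) / P(E|¬C)

LR = 0.5786 / 0.3000
   = 1.93

The evidence is 1.93 times more likely if C is true than if C is false.
Since LR > 1, the evidence supports C over ¬C.


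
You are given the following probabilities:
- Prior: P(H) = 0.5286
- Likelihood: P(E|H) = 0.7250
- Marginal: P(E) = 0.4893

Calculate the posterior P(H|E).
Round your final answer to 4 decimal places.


Using Bayes' theorem:

P(H|E) = P(E|H) × P(H) / P(E)
       = 0.7250 × 0.5286 / 0.4893
       = 0.38323500 / 0.4893
       = 0.7832

The evidence strengthens our belief in H.
Prior: 0.5286 → Posterior: 0.7832


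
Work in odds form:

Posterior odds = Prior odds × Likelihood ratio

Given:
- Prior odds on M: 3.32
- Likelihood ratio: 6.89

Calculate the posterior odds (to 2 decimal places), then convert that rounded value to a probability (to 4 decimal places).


Step 1: Calculate posterior odds
Posterior odds = Prior odds × LR
               = 3.32 × 6.89
               = 22.87

Step 2: Convert to probability
P(M|E) = Posterior odds / (1 + Posterior odds)
       = 22.87 / (1 + 22.87)
       = 22.87 / 23.87
       = 0.9581

The evidence increased P(M) from 0.7685 to 0.9581.


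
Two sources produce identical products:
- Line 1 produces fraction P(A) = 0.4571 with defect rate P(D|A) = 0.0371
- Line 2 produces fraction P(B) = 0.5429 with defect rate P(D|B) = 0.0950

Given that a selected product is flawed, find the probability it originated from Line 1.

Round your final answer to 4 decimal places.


Let A = from Line 1, D = flawed

Given:
- P(A) = 0.4571, P(B) = 0.5429
- P(D|A) = 0.0371, P(D|B) = 0.0950

Step 1: Find P(D)
P(D) = P(D|A)P(A) + P(D|B)P(B)
     = 0.0371 × 0.4571 + 0.0950 × 0.5429
     = 0.01695841 + 0.05157550
     = 0.06853391

Step 2: Apply Bayes' theorem
P(A|D) = P(D|A)P(A) / P(D)
       = 0.01695841 / 0.06853391
       = 0.2474


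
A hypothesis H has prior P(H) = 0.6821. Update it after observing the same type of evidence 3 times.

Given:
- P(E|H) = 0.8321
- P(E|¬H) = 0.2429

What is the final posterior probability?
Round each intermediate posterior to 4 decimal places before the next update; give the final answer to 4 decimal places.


Sequential Bayesian updating:

Initial prior: P(H) = 0.6821

Update 1:
  P(E) = 0.8321 × 0.6821 + 0.2429 × 0.3179 = 0.56757541 + 0.07721791 = 0.64479332
  P(H|E) = 0.56757541 / 0.64479332 = 0.8802

Update 2:
  P(E) = 0.8321 × 0.8802 + 0.2429 × 0.1198 = 0.73241442 + 0.02909942 = 0.76151384
  P(H|E) = 0.73241442 / 0.76151384 = 0.9618

Update 3:
  P(E) = 0.8321 × 0.9618 + 0.2429 × 0.0382 = 0.80031378 + 0.00927878 = 0.80959256
  P(H|E) = 0.80031378 / 0.80959256 = 0.9885

Final posterior: 0.9885


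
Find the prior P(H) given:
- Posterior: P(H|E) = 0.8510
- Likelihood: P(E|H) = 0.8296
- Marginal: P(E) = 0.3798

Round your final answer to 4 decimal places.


From Bayes' theorem: P(H|E) = P(E|H) × P(H) / P(E)

Rearranging for P(H):
P(H) = P(H|E) × P(E) / P(E|H)
     = 0.8510 × 0.3798 / 0.8296
     = 0.32320980 / 0.8296
     = 0.3896


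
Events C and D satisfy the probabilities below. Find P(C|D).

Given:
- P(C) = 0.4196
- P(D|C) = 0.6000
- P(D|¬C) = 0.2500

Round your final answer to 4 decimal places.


Bayes' theorem: P(C|D) = P(D|C) × P(C) / P(D)

Step 1: Calculate P(D) using law of total probability
P(D) = P(D|C)P(C) + P(D|¬C)P(¬C)
     = 0.6000 × 0.4196 + 0.2500 × 0.5804
     = 0.25176000 + 0.14510000
     = 0.39686000

Step 2: Apply Bayes' theorem
P(C|D) = P(D|C) × P(C) / P(D)
       = 0.25176000 / 0.39686000
       = 0.6344


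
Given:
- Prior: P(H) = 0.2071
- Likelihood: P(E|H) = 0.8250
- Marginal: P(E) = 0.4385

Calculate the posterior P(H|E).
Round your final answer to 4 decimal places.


Using Bayes' theorem:

P(H|E) = P(E|H) × P(H) / P(E)
       = 0.8250 × 0.2071 / 0.4385
       = 0.17085750 / 0.4385
       = 0.3896

The evidence strengthens our belief in H.
Prior: 0.2071 → Posterior: 0.3896


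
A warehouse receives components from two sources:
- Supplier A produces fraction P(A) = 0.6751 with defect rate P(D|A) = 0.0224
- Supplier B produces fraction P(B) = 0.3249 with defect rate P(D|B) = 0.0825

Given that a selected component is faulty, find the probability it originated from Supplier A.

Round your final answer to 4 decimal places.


Let A = from Supplier A, D = faulty

Given:
- P(A) = 0.6751, P(B) = 0.3249
- P(D|A) = 0.0224, P(D|B) = 0.0825

Step 1: Find P(D)
P(D) = P(D|A)P(A) + P(D|B)P(B)
     = 0.0224 × 0.6751 + 0.0825 × 0.3249
     = 0.01512224 + 0.02680425
     = 0.04192649

Step 2: Apply Bayes' theorem
P(A|D) = P(D|A)P(A) / P(D)
       = 0.01512224 / 0.04192649
       = 0.3607


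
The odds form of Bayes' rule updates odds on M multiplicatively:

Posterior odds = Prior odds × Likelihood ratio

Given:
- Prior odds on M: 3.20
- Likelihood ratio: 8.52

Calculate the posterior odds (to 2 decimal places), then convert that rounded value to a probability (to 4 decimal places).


Step 1: Calculate posterior odds
Posterior odds = Prior odds × LR
               = 3.20 × 8.52
               = 27.26

Step 2: Convert to probability
P(M|E) = Posterior odds / (1 + Posterior odds)
       = 27.26 / (1 + 27.26)
       = 27.26 / 28.26
       = 0.9646

The evidence increased P(M) from 0.7619 to 0.9646.


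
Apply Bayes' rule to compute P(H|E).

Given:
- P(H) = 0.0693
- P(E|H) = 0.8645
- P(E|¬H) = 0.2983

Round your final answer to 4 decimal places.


Bayes' theorem: P(H|E) = P(E|H) × P(H) / P(E)

Step 1: Calculate P(E) using law of total probability
P(E) = P(E|H)P(H) + P(E|¬H)P(¬H)
     = 0.8645 × 0.0693 + 0.2983 × 0.9307
     = 0.05990985 + 0.27762781
     = 0.33753766

Step 2: Apply Bayes' theorem
P(H|E) = P(E|H) × P(H) / P(E)
       = 0.05990985 / 0.33753766
       = 0.1775


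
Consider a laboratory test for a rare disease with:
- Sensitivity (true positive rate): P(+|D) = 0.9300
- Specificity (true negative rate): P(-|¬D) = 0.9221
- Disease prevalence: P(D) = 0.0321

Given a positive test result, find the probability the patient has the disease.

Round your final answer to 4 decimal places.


Let D = has disease, + = positive test

Given:
- P(D) = 0.0321 (prevalence)
- P(+|D) = 0.9300 (sensitivity)
- P(-|¬D) = 0.9221 (specificity)
- P(+|¬D) = 0.0779 (false positive rate = 1 - specificity)

Step 1: Find P(+)
P(+) = P(+|D)P(D) + P(+|¬D)P(¬D)
     = 0.9300 × 0.0321 + 0.0779 × 0.9679
     = 0.02985300 + 0.07539941
     = 0.10525241

Step 2: Apply Bayes' theorem for P(D|+)
P(D|+) = P(+|D)P(D) / P(+)
       = 0.02985300 / 0.10525241
       = 0.2836


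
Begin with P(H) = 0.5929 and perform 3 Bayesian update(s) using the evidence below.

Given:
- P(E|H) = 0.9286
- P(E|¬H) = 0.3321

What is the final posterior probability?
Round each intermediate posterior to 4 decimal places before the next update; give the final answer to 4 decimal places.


Sequential Bayesian updating:

Initial prior: P(H) = 0.5929

Update 1:
  P(E) = 0.9286 × 0.5929 + 0.3321 × 0.4071 = 0.55056694 + 0.13519791 = 0.68576485
  P(H|E) = 0.55056694 / 0.68576485 = 0.8029

Update 2:
  P(E) = 0.9286 × 0.8029 + 0.3321 × 0.1971 = 0.74557294 + 0.06545691 = 0.81102985
  P(H|E) = 0.74557294 / 0.81102985 = 0.9193

Update 3:
  P(E) = 0.9286 × 0.9193 + 0.3321 × 0.0807 = 0.85366198 + 0.02680047 = 0.88046245
  P(H|E) = 0.85366198 / 0.88046245 = 0.9696

Final posterior: 0.9696


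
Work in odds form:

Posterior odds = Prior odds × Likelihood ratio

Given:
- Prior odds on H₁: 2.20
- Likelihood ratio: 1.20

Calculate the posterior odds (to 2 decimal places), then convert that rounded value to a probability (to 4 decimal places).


Step 1: Calculate posterior odds
Posterior odds = Prior odds × LR
               = 2.20 × 1.20
               = 2.64

Step 2: Convert to probability
P(H₁|E) = Posterior odds / (1 + Posterior odds)
       = 2.64 / (1 + 2.64)
       = 2.64 / 3.64
       = 0.7253

The evidence increased P(H₁) from 0.6875 to 0.7253.


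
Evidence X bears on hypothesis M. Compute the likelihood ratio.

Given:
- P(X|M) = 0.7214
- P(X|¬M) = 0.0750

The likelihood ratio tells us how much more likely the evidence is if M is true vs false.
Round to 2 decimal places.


Likelihood Ratio (LR) = P(X|M) / P(X|¬M)

LR = 0.7214 / 0.0750
   = 9.62

The evidence is 9.62 times more likely if M is true than if M is false.
LR > 1, so observing X raises the odds in favor of M.


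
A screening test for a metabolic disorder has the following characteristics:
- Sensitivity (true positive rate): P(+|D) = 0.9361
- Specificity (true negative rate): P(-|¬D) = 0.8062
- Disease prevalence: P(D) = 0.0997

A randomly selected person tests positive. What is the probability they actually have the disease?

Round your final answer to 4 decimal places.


Let D = has disease, + = positive test

Given:
- P(D) = 0.0997 (prevalence)
- P(+|D) = 0.9361 (sensitivity)
- P(-|¬D) = 0.8062 (specificity)
- P(+|¬D) = 0.1938 (false positive rate = 1 - specificity)

Step 1: Find P(+)
P(+) = P(+|D)P(D) + P(+|¬D)P(¬D)
     = 0.9361 × 0.0997 + 0.1938 × 0.9003
     = 0.09332917 + 0.17447814
     = 0.26780731

Step 2: Apply Bayes' theorem for P(D|+)
P(D|+) = P(+|D)P(D) / P(+)
       = 0.09332917 / 0.26780731
       = 0.3485


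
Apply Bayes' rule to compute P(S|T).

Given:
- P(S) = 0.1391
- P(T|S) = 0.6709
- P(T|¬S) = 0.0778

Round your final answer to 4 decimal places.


Bayes' theorem: P(S|T) = P(T|S) × P(S) / P(T)

Step 1: Calculate P(T) using law of total probability
P(T) = P(T|S)P(S) + P(T|¬S)P(¬S)
     = 0.6709 × 0.1391 + 0.0778 × 0.8609
     = 0.09332219 + 0.06697802
     = 0.16030021

Step 2: Apply Bayes' theorem
P(S|T) = P(T|S) × P(S) / P(T)
       = 0.09332219 / 0.16030021
       = 0.5822


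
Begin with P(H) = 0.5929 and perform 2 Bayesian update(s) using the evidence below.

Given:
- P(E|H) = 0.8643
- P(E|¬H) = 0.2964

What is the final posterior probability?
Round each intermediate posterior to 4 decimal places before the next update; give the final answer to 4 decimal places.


Sequential Bayesian updating:

Initial prior: P(H) = 0.5929

Update 1:
  P(E) = 0.8643 × 0.5929 + 0.2964 × 0.4071 = 0.51244347 + 0.12066444 = 0.63310791
  P(H|E) = 0.51244347 / 0.63310791 = 0.8094

Update 2:
  P(E) = 0.8643 × 0.8094 + 0.2964 × 0.1906 = 0.69956442 + 0.05649384 = 0.75605826
  P(H|E) = 0.69956442 / 0.75605826 = 0.9253

Final posterior: 0.9253


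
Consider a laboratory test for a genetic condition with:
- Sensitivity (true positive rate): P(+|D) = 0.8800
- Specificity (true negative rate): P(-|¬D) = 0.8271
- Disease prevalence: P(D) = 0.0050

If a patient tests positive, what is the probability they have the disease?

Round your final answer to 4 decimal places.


Let D = has disease, + = positive test

Given:
- P(D) = 0.0050 (prevalence)
- P(+|D) = 0.8800 (sensitivity)
- P(-|¬D) = 0.8271 (specificity)
- P(+|¬D) = 0.1729 (false positive rate = 1 - specificity)

Step 1: Find P(+)
P(+) = P(+|D)P(D) + P(+|¬D)P(¬D)
     = 0.8800 × 0.0050 + 0.1729 × 0.9950
     = 0.00440000 + 0.17203550
     = 0.17643550

Step 2: Apply Bayes' theorem for P(D|+)
P(D|+) = P(+|D)P(D) / P(+)
       = 0.00440000 / 0.17643550
       = 0.0249


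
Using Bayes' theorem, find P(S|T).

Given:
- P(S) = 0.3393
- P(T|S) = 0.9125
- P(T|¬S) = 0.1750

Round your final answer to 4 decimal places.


Bayes' theorem: P(S|T) = P(T|S) × P(S) / P(T)

Step 1: Calculate P(T) using law of total probability
P(T) = P(T|S)P(S) + P(T|¬S)P(¬S)
     = 0.9125 × 0.3393 + 0.1750 × 0.6607
     = 0.30961125 + 0.11562250
     = 0.42523375

Step 2: Apply Bayes' theorem
P(S|T) = P(T|S) × P(S) / P(T)
       = 0.30961125 / 0.42523375
       = 0.7281


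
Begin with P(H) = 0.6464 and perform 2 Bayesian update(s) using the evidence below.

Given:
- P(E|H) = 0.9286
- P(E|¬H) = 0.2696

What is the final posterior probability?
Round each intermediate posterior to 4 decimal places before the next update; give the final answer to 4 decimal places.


Sequential Bayesian updating:

Initial prior: P(H) = 0.6464

Update 1:
  P(E) = 0.9286 × 0.6464 + 0.2696 × 0.3536 = 0.60024704 + 0.09533056 = 0.69557760
  P(H|E) = 0.60024704 / 0.69557760 = 0.8629

Update 2:
  P(E) = 0.9286 × 0.8629 + 0.2696 × 0.1371 = 0.80128894 + 0.03696216 = 0.83825110
  P(H|E) = 0.80128894 / 0.83825110 = 0.9559

Final posterior: 0.9559


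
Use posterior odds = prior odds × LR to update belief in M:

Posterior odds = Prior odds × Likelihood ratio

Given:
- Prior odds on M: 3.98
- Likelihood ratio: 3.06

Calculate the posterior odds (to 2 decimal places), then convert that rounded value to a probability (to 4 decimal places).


Step 1: Calculate posterior odds
Posterior odds = Prior odds × LR
               = 3.98 × 3.06
               = 12.18

Step 2: Convert to probability
P(M|E) = Posterior odds / (1 + Posterior odds)
       = 12.18 / (1 + 12.18)
       = 12.18 / 13.18
       = 0.9241

The evidence increased P(M) from 0.7992 to 0.9241.


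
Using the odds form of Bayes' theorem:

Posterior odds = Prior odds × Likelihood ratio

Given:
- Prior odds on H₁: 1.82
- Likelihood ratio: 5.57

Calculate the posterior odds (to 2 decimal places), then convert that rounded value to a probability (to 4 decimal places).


Step 1: Calculate posterior odds
Posterior odds = Prior odds × LR
               = 1.82 × 5.57
               = 10.14

Step 2: Convert to probability
P(H₁|E) = Posterior odds / (1 + Posterior odds)
       = 10.14 / (1 + 10.14)
       = 10.14 / 11.14
       = 0.9102

The evidence increased P(H₁) from 0.6454 to 0.9102.


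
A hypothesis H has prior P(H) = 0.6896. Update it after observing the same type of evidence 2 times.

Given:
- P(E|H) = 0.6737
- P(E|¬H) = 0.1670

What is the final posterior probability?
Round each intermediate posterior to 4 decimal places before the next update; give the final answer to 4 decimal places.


Sequential Bayesian updating:

Initial prior: P(H) = 0.6896

Update 1:
  P(E) = 0.6737 × 0.6896 + 0.1670 × 0.3104 = 0.46458352 + 0.05183680 = 0.51642032
  P(H|E) = 0.46458352 / 0.51642032 = 0.8996

Update 2:
  P(E) = 0.6737 × 0.8996 + 0.1670 × 0.1004 = 0.60606052 + 0.01676680 = 0.62282732
  P(H|E) = 0.60606052 / 0.62282732 = 0.9731

Final posterior: 0.9731


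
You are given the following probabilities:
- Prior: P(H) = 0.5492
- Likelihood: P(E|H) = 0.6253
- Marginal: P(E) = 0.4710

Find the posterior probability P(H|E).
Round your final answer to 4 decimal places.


Using Bayes' theorem:

P(H|E) = P(E|H) × P(H) / P(E)
       = 0.6253 × 0.5492 / 0.4710
       = 0.34341476 / 0.4710
       = 0.7291

The evidence strengthens our belief in H.
Prior: 0.5492 → Posterior: 0.7291
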